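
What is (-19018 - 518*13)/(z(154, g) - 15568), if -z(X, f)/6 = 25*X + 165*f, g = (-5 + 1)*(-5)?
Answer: 6438/14617 ≈ 0.44045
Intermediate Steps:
g = 20 (g = -4*(-5) = 20)
z(X, f) = -990*f - 150*X (z(X, f) = -6*(25*X + 165*f) = -990*f - 150*X)
(-19018 - 518*13)/(z(154, g) - 15568) = (-19018 - 518*13)/((-990*20 - 150*154) - 15568) = (-19018 - 6734)/((-19800 - 23100) - 15568) = -25752/(-42900 - 15568) = -25752/(-58468) = -25752*(-1/58468) = 6438/14617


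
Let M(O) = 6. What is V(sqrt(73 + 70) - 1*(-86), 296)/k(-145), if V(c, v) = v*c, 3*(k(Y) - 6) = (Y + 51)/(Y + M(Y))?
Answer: 2653788/649 + 30858*sqrt(143)/649 ≈ 4657.6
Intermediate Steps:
k(Y) = 6 + (51 + Y)/(3*(6 + Y)) (k(Y) = 6 + ((Y + 51)/(Y + 6))/3 = 6 + ((51 + Y)/(6 + Y))/3 = 6 + (51 + Y)/(3*(6 + Y)))
V(c, v) = c*v
V(sqrt(73 + 70) - 1*(-86), 296)/k(-145) = ((sqrt(73 + 70) - 1*(-86))*296)/(((159 + 19*(-145))/(3*(6 - 145)))) = ((sqrt(143) + 86)*296)/(((1/3)*(159 - 2755)/(-139))) = ((86 + sqrt(143))*296)/(((1/3)*(-1/139)*(-2596))) = (25456 + 296*sqrt(143))/(2596/417) = (25456 + 296*sqrt(143))*(417/2596) = 2653788/649 + 30858*sqrt(143)/649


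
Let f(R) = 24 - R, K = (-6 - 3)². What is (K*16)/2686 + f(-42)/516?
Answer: 70501/115498 ≈ 0.61041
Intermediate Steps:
K = 81 (K = (-9)² = 81)
(K*16)/2686 + f(-42)/516 = (81*16)/2686 + (24 - 1*(-42))/516 = 1296*(1/2686) + (24 + 42)*(1/516) = 648/1343 + 66*(1/516) = 648/1343 + 11/86 = 70501/115498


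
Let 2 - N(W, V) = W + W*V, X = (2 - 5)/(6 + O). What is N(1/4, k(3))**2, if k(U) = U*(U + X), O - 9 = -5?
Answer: 121/1600 ≈ 0.075625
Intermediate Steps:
O = 4 (O = 9 - 5 = 4)
X = -3/10 (X = (2 - 5)/(6 + 4) = -3/10 ≈ -0.30000)
k(U) = U*(-3/10 + U) (k(U) = U*(U - 3/10) = U*(-3/10 + U))
N(W, V) = 2 - W - V*W (N(W, V) = 2 - (W + W*V) = 2 - (W + V*W) = 2 + (-W - V*W) = 2 - W - V*W)
N(1/4, k(3))**2 = (2 - 1/4 - (1/10)*3*(-3 + 10*3)*1/4)**2 = (2 - 1/4 - (1/10)*3*(-3 + 30)*1*(1/4))**2 = (2 - 1*1/4 - 1*(1/10)*3*27*1/4)**2 = (2 - 1/4 - 1*81/10*1/4)**2 = (2 - 1/4 - 81/40)**2 = (-11/40)**2 = 121/1600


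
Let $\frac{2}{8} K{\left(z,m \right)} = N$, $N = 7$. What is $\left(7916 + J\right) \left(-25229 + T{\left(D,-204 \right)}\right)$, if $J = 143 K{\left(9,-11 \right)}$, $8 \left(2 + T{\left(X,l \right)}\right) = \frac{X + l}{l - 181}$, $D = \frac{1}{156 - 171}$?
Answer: $- \frac{347369403422}{1155} \approx -3.0075 \cdot 10^{8}$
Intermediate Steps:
$K{\left(z,m \right)} = 28$ ($K{\left(z,m \right)} = 4 \cdot 7 = 28$)
$D = - \frac{1}{15}$ ($D = \frac{1}{-15} = - \frac{1}{15} \approx -0.066667$)
$T{\left(X,l \right)} = -2 + \frac{X + l}{8 \left(-181 + l\right)}$ ($T{\left(X,l \right)} = -2 + \frac{\left(X + l\right) \frac{1}{l - 181}}{8} = -2 + \frac{\left(X + l\right) \frac{1}{-181 + l}}{8} = -2 + \frac{\frac{1}{-181 + l} \left(X + l\right)}{8} = -2 + \frac{X + l}{8 \left(-181 + l\right)}$)
$J = 4004$ ($J = 143 \cdot 28 = 4004$)
$\left(7916 + J\right) \left(-25229 + T{\left(D,-204 \right)}\right) = \left(7916 + 4004\right) \left(-25229 + \frac{2896 - \frac{1}{15} - -3060}{8 \left(-181 - 204\right)}\right) = 11920 \left(-25229 + \frac{2896 - \frac{1}{15} + 3060}{8 \left(-385\right)}\right) = 11920 \left(-25229 + \frac{1}{8} \left(- \frac{1}{385}\right) \frac{89339}{15}\right) = 11920 \left(-25229 - \frac{89339}{46200}\right) = 11920 \left(- \frac{1165669139}{46200}\right) = - \frac{347369403422}{1155}$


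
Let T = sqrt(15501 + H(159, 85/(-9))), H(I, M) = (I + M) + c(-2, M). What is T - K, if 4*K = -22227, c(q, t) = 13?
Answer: 22227/4 + 2*sqrt(35243)/3 ≈ 5681.9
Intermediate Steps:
K = -22227/4 (K = (1/4)*(-22227) = -22227/4 ≈ -5556.8)
H(I, M) = 13 + I + M (H(I, M) = (I + M) + 13 = 13 + I + M)
T = 2*sqrt(35243)/3 (T = sqrt(15501 + (13 + 159 + 85/(-9))) = sqrt(15501 + (13 + 159 + 85*(-1/9))) = sqrt(15501 + (13 + 159 - 85/9)) = sqrt(15501 + 1463/9) = sqrt(140972/9) = 2*sqrt(35243)/3 ≈ 125.15)
T - K = 2*sqrt(35243)/3 - 1*(-22227/4) = 2*sqrt(35243)/3 + 22227/4 = 22227/4 + 2*sqrt(35243)/3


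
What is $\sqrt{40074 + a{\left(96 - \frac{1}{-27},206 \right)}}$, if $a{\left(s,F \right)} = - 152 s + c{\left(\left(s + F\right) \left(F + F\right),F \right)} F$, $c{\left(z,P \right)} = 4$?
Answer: $\frac{\sqrt{2130330}}{9} \approx 162.17$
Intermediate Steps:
$a{\left(s,F \right)} = - 152 s + 4 F$
$\sqrt{40074 + a{\left(96 - \frac{1}{-27},206 \right)}} = \sqrt{40074 + \left(- 152 \left(96 - \frac{1}{-27}\right) + 4 \cdot 206\right)} = \sqrt{40074 + \left(- 152 \left(96 - - \frac{1}{27}\right) + 824\right)} = \sqrt{40074 + \left(- 152 \left(96 + \frac{1}{27}\right) + 824\right)} = \sqrt{40074 + \left(\left(-152\right) \frac{2593}{27} + 824\right)} = \sqrt{40074 + \left(- \frac{394136}{27} + 824\right)} = \sqrt{40074 - \frac{371888}{27}} = \sqrt{\frac{710110}{27}} = \frac{\sqrt{2130330}}{9}$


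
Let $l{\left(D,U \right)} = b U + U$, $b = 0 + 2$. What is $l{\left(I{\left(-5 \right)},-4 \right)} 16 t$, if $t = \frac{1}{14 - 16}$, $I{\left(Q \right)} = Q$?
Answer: $96$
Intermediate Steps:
$b = 2$
$t = - \frac{1}{2}$ ($t = \frac{1}{-2} = - \frac{1}{2} \approx -0.5$)
$l{\left(D,U \right)} = 3 U$ ($l{\left(D,U \right)} = 2 U + U = 3 U$)
$l{\left(I{\left(-5 \right)},-4 \right)} 16 t = 3 \left(-4\right) 16 \left(- \frac{1}{2}\right) = \left(-12\right) 16 \left(- \frac{1}{2}\right) = \left(-192\right) \left(- \frac{1}{2}\right) = 96$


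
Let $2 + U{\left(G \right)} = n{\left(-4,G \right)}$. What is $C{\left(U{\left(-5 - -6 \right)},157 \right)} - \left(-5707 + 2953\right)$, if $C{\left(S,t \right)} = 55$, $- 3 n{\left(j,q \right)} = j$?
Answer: $2809$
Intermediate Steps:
$n{\left(j,q \right)} = - \frac{j}{3}$
$U{\left(G \right)} = - \frac{2}{3}$ ($U{\left(G \right)} = -2 - - \frac{4}{3} = -2 + \frac{4}{3} = - \frac{2}{3}$)
$C{\left(U{\left(-5 - -6 \right)},157 \right)} - \left(-5707 + 2953\right) = 55 - \left(-5707 + 2953\right) = 55 - -2754 = 55 + 2754 = 2809$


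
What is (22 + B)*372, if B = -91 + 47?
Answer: -8184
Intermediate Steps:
B = -44
(22 + B)*372 = (22 - 44)*372 = -22*372 = -8184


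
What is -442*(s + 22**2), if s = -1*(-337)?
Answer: -362882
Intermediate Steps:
s = 337
-442*(s + 22**2) = -442*(337 + 22**2) = -442*(337 + 484) = -442*821 = -362882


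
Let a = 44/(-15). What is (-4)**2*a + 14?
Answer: -494/15 ≈ -32.933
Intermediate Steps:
a = -44/15 (a = 44*(-1/15) = -44/15 ≈ -2.9333)
(-4)**2*a + 14 = (-4)**2*(-44/15) + 14 = 16*(-44/15) + 14 = -704/15 + 14 = -494/15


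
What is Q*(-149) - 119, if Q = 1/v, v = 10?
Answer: -1339/10 ≈ -133.90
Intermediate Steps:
Q = ⅒ (Q = 1/10 = ⅒ ≈ 0.10000)
Q*(-149) - 119 = (⅒)*(-149) - 119 = -149/10 - 119 = -1339/10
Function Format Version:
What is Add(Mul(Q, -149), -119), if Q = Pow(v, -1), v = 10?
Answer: Rational(-1339, 10) ≈ -133.90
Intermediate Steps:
Q = Rational(1, 10) (Q = Pow(10, -1) = Rational(1, 10) ≈ 0.10000)
Add(Mul(Q, -149), -119) = Add(Mul(Rational(1, 10), -149), -119) = Add(Rational(-149, 10), -119) = Rational(-1339, 10)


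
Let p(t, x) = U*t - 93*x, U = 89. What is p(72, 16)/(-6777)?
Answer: -1640/2259 ≈ -0.72598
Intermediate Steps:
p(t, x) = -93*x + 89*t (p(t, x) = 89*t - 93*x = -93*x + 89*t)
p(72, 16)/(-6777) = (-93*16 + 89*72)/(-6777) = (-1488 + 6408)*(-1/6777) = 4920*(-1/6777) = -1640/2259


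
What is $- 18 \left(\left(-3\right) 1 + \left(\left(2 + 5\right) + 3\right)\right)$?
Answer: $-126$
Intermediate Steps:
$- 18 \left(\left(-3\right) 1 + \left(\left(2 + 5\right) + 3\right)\right) = - 18 \left(-3 + \left(7 + 3\right)\right) = - 18 \left(-3 + 10\right) = \left(-18\right) 7 = -126$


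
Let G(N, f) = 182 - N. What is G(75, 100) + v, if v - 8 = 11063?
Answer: 11178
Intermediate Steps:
v = 11071 (v = 8 + 11063 = 11071)
G(75, 100) + v = (182 - 1*75) + 11071 = (182 - 75) + 11071 = 107 + 11071 = 11178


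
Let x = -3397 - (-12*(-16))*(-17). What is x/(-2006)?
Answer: 133/2006 ≈ 0.066301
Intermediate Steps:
x = -133 (x = -3397 - 192*(-17) = -3397 - 1*(-3264) = -3397 + 3264 = -133)
x/(-2006) = -133/(-2006) = -133*(-1/2006) = 133/2006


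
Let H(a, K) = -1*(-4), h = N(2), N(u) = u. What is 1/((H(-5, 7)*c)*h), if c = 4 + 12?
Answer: 1/128 ≈ 0.0078125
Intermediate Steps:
c = 16
h = 2
H(a, K) = 4
1/((H(-5, 7)*c)*h) = 1/((4*16)*2) = 1/(64*2) = 1/128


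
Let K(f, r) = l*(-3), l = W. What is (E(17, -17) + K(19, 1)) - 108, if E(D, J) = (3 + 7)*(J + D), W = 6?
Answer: -126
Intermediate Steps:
l = 6
K(f, r) = -18 (K(f, r) = 6*(-3) = -18)
E(D, J) = 10*D + 10*J (E(D, J) = 10*(D + J) = 10*D + 10*J)
(E(17, -17) + K(19, 1)) - 108 = ((10*17 + 10*(-17)) - 18) - 108 = ((170 - 170) - 18) - 108 = (0 - 18) - 108 = -18 - 108 = -126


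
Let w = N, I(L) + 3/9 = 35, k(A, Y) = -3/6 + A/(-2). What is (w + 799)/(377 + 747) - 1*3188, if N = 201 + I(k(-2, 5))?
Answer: -2686708/843 ≈ -3187.1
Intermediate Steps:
k(A, Y) = -½ - A/2 (k(A, Y) = -3*⅙ + A*(-½) = -½ - A/2)
I(L) = 104/3 (I(L) = -⅓ + 35 = 104/3)
N = 707/3 (N = 201 + 104/3 = 707/3 ≈ 235.67)
w = 707/3 ≈ 235.67
(w + 799)/(377 + 747) - 1*3188 = (707/3 + 799)/(377 + 747) - 1*3188 = (3104/3)/1124 - 3188 = (3104/3)*(1/1124) - 3188 = 776/843 - 3188 = -2686708/843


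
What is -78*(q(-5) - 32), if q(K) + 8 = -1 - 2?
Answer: 3354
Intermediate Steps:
q(K) = -11 (q(K) = -8 + (-1 - 2) = -8 - 3 = -11)
-78*(q(-5) - 32) = -78*(-11 - 32) = -78*(-43) = 3354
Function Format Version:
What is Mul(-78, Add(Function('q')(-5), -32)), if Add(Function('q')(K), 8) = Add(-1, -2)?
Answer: 3354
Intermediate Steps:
Function('q')(K) = -11 (Function('q')(K) = Add(-8, Add(-1, -2)) = Add(-8, -3) = -11)
Mul(-78, Add(Function('q')(-5), -32)) = Mul(-78, Add(-11, -32)) = Mul(-78, -43) = 3354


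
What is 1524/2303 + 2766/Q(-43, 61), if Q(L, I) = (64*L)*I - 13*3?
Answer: 249526266/386699033 ≈ 0.64527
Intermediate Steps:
Q(L, I) = -39 + 64*I*L (Q(L, I) = 64*I*L - 39 = -39 + 64*I*L)
1524/2303 + 2766/Q(-43, 61) = 1524/2303 + 2766/(-39 + 64*61*(-43)) = 1524*(1/2303) + 2766/(-39 - 167872) = 1524/2303 + 2766/(-167911) = 1524/2303 + 2766*(-1/167911) = 1524/2303 - 2766/167911 = 249526266/386699033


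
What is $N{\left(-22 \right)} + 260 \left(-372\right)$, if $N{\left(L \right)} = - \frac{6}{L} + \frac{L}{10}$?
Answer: $- \frac{5319706}{55} \approx -96722.0$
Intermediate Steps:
$N{\left(L \right)} = - \frac{6}{L} + \frac{L}{10}$ ($N{\left(L \right)} = - \frac{6}{L} + L \frac{1}{10} = - \frac{6}{L} + \frac{L}{10}$)
$N{\left(-22 \right)} + 260 \left(-372\right) = \left(- \frac{6}{-22} + \frac{1}{10} \left(-22\right)\right) + 260 \left(-372\right) = \left(\left(-6\right) \left(- \frac{1}{22}\right) - \frac{11}{5}\right) - 96720 = \left(\frac{3}{11} - \frac{11}{5}\right) - 96720 = - \frac{106}{55} - 96720 = - \frac{5319706}{55}$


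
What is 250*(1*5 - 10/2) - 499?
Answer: -499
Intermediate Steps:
250*(1*5 - 10/2) - 499 = 250*(5 - 10*½) - 499 = 250*(5 - 5) - 499 = 250*0 - 499 = 0 - 499 = -499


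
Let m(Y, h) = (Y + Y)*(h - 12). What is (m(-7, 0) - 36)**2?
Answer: 17424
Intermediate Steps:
m(Y, h) = 2*Y*(-12 + h) (m(Y, h) = (2*Y)*(-12 + h) = 2*Y*(-12 + h))
(m(-7, 0) - 36)**2 = (2*(-7)*(-12 + 0) - 36)**2 = (2*(-7)*(-12) - 36)**2 = (168 - 36)**2 = 132**2 = 17424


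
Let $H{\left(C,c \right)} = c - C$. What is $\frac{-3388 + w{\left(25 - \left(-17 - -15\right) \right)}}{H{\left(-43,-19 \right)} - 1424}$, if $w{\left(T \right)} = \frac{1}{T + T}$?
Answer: $\frac{182951}{75600} \approx 2.42$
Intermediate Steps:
$w{\left(T \right)} = \frac{1}{2 T}$
$\frac{-3388 + w{\left(25 - \left(-17 - -15\right) \right)}}{H{\left(-43,-19 \right)} - 1424} = \frac{-3388 + \frac{1}{2 \left(25 - \left(-17 - -15\right)\right)}}{\left(-19 - -43\right) - 1424} = \frac{-3388 + \frac{1}{2 \left(25 - \left(-17 + 15\right)\right)}}{\left(-19 + 43\right) - 1424} = \frac{-3388 + \frac{1}{2 \left(25 - -2\right)}}{24 - 1424} = \frac{-3388 + \frac{1}{2 \left(25 + 2\right)}}{-1400} = \left(-3388 + \frac{1}{2 \cdot 27}\right) \left(- \frac{1}{1400}\right) = \left(-3388 + \frac{1}{2} \cdot \frac{1}{27}\right) \left(- \frac{1}{1400}\right) = \left(-3388 + \frac{1}{54}\right) \left(- \frac{1}{1400}\right) = \left(- \frac{182951}{54}\right) \left(- \frac{1}{1400}\right) = \frac{182951}{75600}$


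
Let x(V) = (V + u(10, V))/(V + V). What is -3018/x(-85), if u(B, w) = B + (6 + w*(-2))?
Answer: 513060/101 ≈ 5079.8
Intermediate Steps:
u(B, w) = 6 + B - 2*w (u(B, w) = B + (6 - 2*w) = 6 + B - 2*w)
x(V) = (16 - V)/(2*V) (x(V) = (V + (6 + 10 - 2*V))/(V + V) = (V + (16 - 2*V))/((2*V)) = (16 - V)*(1/(2*V)) = (16 - V)/(2*V))
-3018/x(-85) = -3018*(-170/(16 - 1*(-85))) = -3018*(-170/(16 + 85)) = -3018/((½)*(-1/85)*101) = -3018/(-101/170) = -3018*(-170/101) = 513060/101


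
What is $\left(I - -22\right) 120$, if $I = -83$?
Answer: $-7320$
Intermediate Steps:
$\left(I - -22\right) 120 = \left(-83 - -22\right) 120 = \left(-83 + \left(-5 + 27\right)\right) 120 = \left(-83 + 22\right) 120 = \left(-61\right) 120 = -7320$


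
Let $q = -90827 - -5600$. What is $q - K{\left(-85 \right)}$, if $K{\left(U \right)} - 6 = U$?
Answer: $-85148$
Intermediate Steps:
$K{\left(U \right)} = 6 + U$
$q = -85227$ ($q = -90827 + \left(-20745 + 26345\right) = -90827 + 5600 = -85227$)
$q - K{\left(-85 \right)} = -85227 - \left(6 - 85\right) = -85227 - -79 = -85227 + 79 = -85148$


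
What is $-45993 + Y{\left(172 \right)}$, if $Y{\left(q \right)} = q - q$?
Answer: $-45993$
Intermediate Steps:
$Y{\left(q \right)} = 0$
$-45993 + Y{\left(172 \right)} = -45993 + 0 = -45993$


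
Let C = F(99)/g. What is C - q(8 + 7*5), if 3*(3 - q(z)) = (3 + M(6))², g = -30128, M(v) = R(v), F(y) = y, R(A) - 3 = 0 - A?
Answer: -90483/30128 ≈ -3.0033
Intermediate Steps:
R(A) = 3 - A (R(A) = 3 + (0 - A) = 3 - A)
M(v) = 3 - v
q(z) = 3 (q(z) = 3 - (3 + (3 - 1*6))²/3 = 3 - (3 + (3 - 6))²/3 = 3 - (3 - 3)²/3 = 3 - ⅓*0² = 3 - ⅓*0 = 3 + 0 = 3)
C = -99/30128 (C = 99/(-30128) = 99*(-1/30128) = -99/30128 ≈ -0.0032860)
C - q(8 + 7*5) = -99/30128 - 1*3 = -99/30128 - 3 = -90483/30128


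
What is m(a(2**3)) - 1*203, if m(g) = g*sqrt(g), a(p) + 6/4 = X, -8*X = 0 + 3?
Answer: -203 - 15*I*sqrt(30)/32 ≈ -203.0 - 2.5674*I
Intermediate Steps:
X = -3/8 (X = -(0 + 3)/8 = -1/8*3 = -3/8 ≈ -0.37500)
a(p) = -15/8 (a(p) = -3/2 - 3/8 = -15/8)
m(g) = g**(3/2)
m(a(2**3)) - 1*203 = (-15/8)**(3/2) - 1*203 = -15*I*sqrt(30)/32 - 203 = -203 - 15*I*sqrt(30)/32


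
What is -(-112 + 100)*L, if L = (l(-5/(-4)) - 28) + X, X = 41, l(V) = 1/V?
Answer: 828/5 ≈ 165.60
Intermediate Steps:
L = 69/5 (L = (1/(-5/(-4)) - 28) + 41 = (1/(-5*(-¼)) - 28) + 41 = (1/(5/4) - 28) + 41 = (⅘ - 28) + 41 = -136/5 + 41 = 69/5 ≈ 13.800)
-(-112 + 100)*L = -(-112 + 100)*69/5 = -(-12)*69/5 = -1*(-828/5) = 828/5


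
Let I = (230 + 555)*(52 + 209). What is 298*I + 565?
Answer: 61056295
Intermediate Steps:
I = 204885 (I = 785*261 = 204885)
298*I + 565 = 298*204885 + 565 = 61055730 + 565 = 61056295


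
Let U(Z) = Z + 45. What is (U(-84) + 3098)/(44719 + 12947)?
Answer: 437/8238 ≈ 0.053047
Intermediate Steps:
U(Z) = 45 + Z
(U(-84) + 3098)/(44719 + 12947) = ((45 - 84) + 3098)/(44719 + 12947) = (-39 + 3098)/57666 = 3059*(1/57666) = 437/8238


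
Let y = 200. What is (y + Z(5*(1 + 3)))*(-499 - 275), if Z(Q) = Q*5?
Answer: -232200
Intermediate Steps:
Z(Q) = 5*Q
(y + Z(5*(1 + 3)))*(-499 - 275) = (200 + 5*(5*(1 + 3)))*(-499 - 275) = (200 + 5*(5*4))*(-774) = (200 + 5*20)*(-774) = (200 + 100)*(-774) = 300*(-774) = -232200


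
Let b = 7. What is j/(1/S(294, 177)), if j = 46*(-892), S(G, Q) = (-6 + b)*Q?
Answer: -7262664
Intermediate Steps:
S(G, Q) = Q (S(G, Q) = (-6 + 7)*Q = 1*Q = Q)
j = -41032
j/(1/S(294, 177)) = -41032/(1/177) = -41032/1/177 = -41032*177 = -7262664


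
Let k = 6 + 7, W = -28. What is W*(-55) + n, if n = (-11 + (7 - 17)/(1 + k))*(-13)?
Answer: 11846/7 ≈ 1692.3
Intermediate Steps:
k = 13
n = 1066/7 (n = (-11 + (7 - 17)/(1 + 13))*(-13) = (-11 - 10/14)*(-13) = (-11 - 10*1/14)*(-13) = (-11 - 5/7)*(-13) = -82/7*(-13) = 1066/7 ≈ 152.29)
W*(-55) + n = -28*(-55) + 1066/7 = 1540 + 1066/7 = 11846/7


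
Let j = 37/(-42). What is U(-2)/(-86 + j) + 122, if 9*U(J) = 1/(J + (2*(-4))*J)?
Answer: 1335533/10947 ≈ 122.00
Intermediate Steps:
j = -37/42 (j = 37*(-1/42) = -37/42 ≈ -0.88095)
U(J) = -1/(63*J) (U(J) = 1/(9*(J + (2*(-4))*J)) = 1/(9*(J - 8*J)) = 1/(9*((-7*J))) = (-1/(7*J))/9 = -1/(63*J))
U(-2)/(-86 + j) + 122 = (-1/63/(-2))/(-86 - 37/42) + 122 = (-1/63*(-½))/(-3649/42) + 122 = -42/3649*1/126 + 122 = -1/10947 + 122 = 1335533/10947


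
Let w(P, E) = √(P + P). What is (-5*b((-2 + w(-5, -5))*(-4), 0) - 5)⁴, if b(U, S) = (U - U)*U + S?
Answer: 625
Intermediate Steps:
w(P, E) = √2*√P (w(P, E) = √(2*P) = √2*√P)
b(U, S) = S (b(U, S) = 0*U + S = 0 + S = S)
(-5*b((-2 + w(-5, -5))*(-4), 0) - 5)⁴ = (-5*0 - 5)⁴ = (0 - 5)⁴ = (-5)⁴ = 625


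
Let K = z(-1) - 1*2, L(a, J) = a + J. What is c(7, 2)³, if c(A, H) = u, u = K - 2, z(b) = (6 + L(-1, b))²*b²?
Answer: 1728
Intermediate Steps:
L(a, J) = J + a
z(b) = b²*(5 + b)² (z(b) = (6 + (b - 1))²*b² = (6 + (-1 + b))²*b² = (5 + b)²*b² = b²*(5 + b)²)
K = 14 (K = (-1)²*(5 - 1)² - 1*2 = 1*4² - 2 = 1*16 - 2 = 16 - 2 = 14)
u = 12 (u = 14 - 2 = 12)
c(A, H) = 12
c(7, 2)³ = 12³ = 1728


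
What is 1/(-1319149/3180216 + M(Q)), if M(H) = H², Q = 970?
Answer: 244632/230174147327 ≈ 1.0628e-6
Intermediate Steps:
1/(-1319149/3180216 + M(Q)) = 1/(-1319149/3180216 + 970²) = 1/(-1319149*1/3180216 + 940900) = 1/(-101473/244632 + 940900) = 1/(230174147327/244632) = 244632/230174147327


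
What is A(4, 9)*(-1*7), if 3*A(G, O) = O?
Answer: -21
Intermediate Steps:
A(G, O) = O/3
A(4, 9)*(-1*7) = ((⅓)*9)*(-1*7) = 3*(-7) = -21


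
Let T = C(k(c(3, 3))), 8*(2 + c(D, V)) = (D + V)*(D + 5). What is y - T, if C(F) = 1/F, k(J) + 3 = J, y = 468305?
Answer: 468304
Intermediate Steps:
c(D, V) = -2 + (5 + D)*(D + V)/8 (c(D, V) = -2 + ((D + V)*(D + 5))/8 = -2 + ((D + V)*(5 + D))/8 = -2 + ((5 + D)*(D + V))/8 = -2 + (5 + D)*(D + V)/8)
k(J) = -3 + J
T = 1 (T = 1/(-3 + (-2 + (1/8)*3**2 + (5/8)*3 + (5/8)*3 + (1/8)*3*3)) = 1/(-3 + (-2 + (1/8)*9 + 15/8 + 15/8 + 9/8)) = 1/(-3 + (-2 + 9/8 + 15/8 + 15/8 + 9/8)) = 1/(-3 + 4) = 1/1 = 1)
y - T = 468305 - 1*1 = 468305 - 1 = 468304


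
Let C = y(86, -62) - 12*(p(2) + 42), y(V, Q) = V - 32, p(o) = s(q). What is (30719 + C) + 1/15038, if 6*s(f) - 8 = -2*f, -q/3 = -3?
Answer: 455485983/15038 ≈ 30289.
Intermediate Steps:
q = 9 (q = -3*(-3) = 9)
s(f) = 4/3 - f/3 (s(f) = 4/3 + (-2*f)/6 = 4/3 - f/3)
p(o) = -5/3 (p(o) = 4/3 - ⅓*9 = 4/3 - 3 = -5/3)
y(V, Q) = -32 + V
C = -430 (C = (-32 + 86) - 12*(-5/3 + 42) = 54 - 12*121/3 = 54 - 484 = -430)
(30719 + C) + 1/15038 = (30719 - 430) + 1/15038 = 30289 + 1/15038 = 455485983/15038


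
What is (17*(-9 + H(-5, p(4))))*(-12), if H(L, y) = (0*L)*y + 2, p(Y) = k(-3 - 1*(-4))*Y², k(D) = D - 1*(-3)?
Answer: 1428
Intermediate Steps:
k(D) = 3 + D (k(D) = D + 3 = 3 + D)
p(Y) = 4*Y² (p(Y) = (3 + (-3 - 1*(-4)))*Y² = (3 + (-3 + 4))*Y² = (3 + 1)*Y² = 4*Y²)
H(L, y) = 2 (H(L, y) = 0*y + 2 = 0 + 2 = 2)
(17*(-9 + H(-5, p(4))))*(-12) = (17*(-9 + 2))*(-12) = (17*(-7))*(-12) = -119*(-12) = 1428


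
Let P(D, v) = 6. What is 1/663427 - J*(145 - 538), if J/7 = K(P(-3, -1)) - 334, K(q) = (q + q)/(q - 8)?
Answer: -620529810179/663427 ≈ -9.3534e+5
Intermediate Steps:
K(q) = 2*q/(-8 + q) (K(q) = (2*q)/(-8 + q) = 2*q/(-8 + q))
J = -2380 (J = 7*(2*6/(-8 + 6) - 334) = 7*(2*6/(-2) - 334) = 7*(2*6*(-½) - 334) = 7*(-6 - 334) = 7*(-340) = -2380)
1/663427 - J*(145 - 538) = 1/663427 - (-2380)*(145 - 538) = 1/663427 - (-2380)*(-393) = 1/663427 - 1*935340 = 1/663427 - 935340 = -620529810179/663427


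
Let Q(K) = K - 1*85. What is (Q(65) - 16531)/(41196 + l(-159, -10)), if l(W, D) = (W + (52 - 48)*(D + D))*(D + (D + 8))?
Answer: -613/1632 ≈ -0.37561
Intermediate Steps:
l(W, D) = (8 + 2*D)*(W + 8*D) (l(W, D) = (W + 4*(2*D))*(D + (8 + D)) = (W + 8*D)*(8 + 2*D) = (8 + 2*D)*(W + 8*D))
Q(K) = -85 + K (Q(K) = K - 85 = -85 + K)
(Q(65) - 16531)/(41196 + l(-159, -10)) = ((-85 + 65) - 16531)/(41196 + (8*(-159) + 16*(-10)**2 + 64*(-10) + 2*(-10)*(-159))) = (-20 - 16531)/(41196 + (-1272 + 16*100 - 640 + 3180)) = -16551/(41196 + (-1272 + 1600 - 640 + 3180)) = -16551/(41196 + 2868) = -16551/44064 = -16551*1/44064 = -613/1632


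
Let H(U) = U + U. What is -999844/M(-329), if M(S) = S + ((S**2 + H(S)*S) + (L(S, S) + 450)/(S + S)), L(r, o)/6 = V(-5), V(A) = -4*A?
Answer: -328948676/106725341 ≈ -3.0822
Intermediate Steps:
H(U) = 2*U
L(r, o) = 120 (L(r, o) = 6*(-4*(-5)) = 6*20 = 120)
M(S) = S + 3*S**2 + 285/S (M(S) = S + ((S**2 + (2*S)*S) + (120 + 450)/(S + S)) = S + ((S**2 + 2*S**2) + 570/((2*S))) = S + (3*S**2 + 570*(1/(2*S))) = S + (3*S**2 + 285/S) = S + 3*S**2 + 285/S)
-999844/M(-329) = -999844/(-329 + 3*(-329)**2 + 285/(-329)) = -999844/(-329 + 3*108241 + 285*(-1/329)) = -999844/(-329 + 324723 - 285/329) = -999844/106725341/329 = -999844*329/106725341 = -328948676/106725341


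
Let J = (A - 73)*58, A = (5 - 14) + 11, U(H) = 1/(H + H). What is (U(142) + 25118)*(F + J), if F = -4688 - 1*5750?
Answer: -25958853807/71 ≈ -3.6562e+8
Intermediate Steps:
U(H) = 1/(2*H)
A = 2 (A = -9 + 11 = 2)
F = -10438 (F = -4688 - 5750 = -10438)
J = -4118 (J = (2 - 73)*58 = -71*58 = -4118)
(U(142) + 25118)*(F + J) = ((1/2)/142 + 25118)*(-10438 - 4118) = ((1/2)*(1/142) + 25118)*(-14556) = (1/284 + 25118)*(-14556) = (7133513/284)*(-14556) = -25958853807/71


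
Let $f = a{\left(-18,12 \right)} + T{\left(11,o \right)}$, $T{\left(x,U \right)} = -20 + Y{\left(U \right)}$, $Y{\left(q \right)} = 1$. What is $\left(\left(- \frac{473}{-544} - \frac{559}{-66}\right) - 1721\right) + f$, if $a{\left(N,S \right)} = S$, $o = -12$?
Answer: $- \frac{30853399}{17952} \approx -1718.7$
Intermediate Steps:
$T{\left(x,U \right)} = -19$ ($T{\left(x,U \right)} = -20 + 1 = -19$)
$f = -7$ ($f = 12 - 19 = -7$)
$\left(\left(- \frac{473}{-544} - \frac{559}{-66}\right) - 1721\right) + f = \left(\left(- \frac{473}{-544} - \frac{559}{-66}\right) - 1721\right) - 7 = \left(\left(\left(-473\right) \left(- \frac{1}{544}\right) - - \frac{559}{66}\right) - 1721\right) - 7 = \left(\left(\frac{473}{544} + \frac{559}{66}\right) - 1721\right) - 7 = \left(\frac{167657}{17952} - 1721\right) - 7 = - \frac{30727735}{17952} - 7 = - \frac{30853399}{17952}$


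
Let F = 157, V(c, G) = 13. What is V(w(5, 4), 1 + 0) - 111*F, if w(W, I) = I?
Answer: -17414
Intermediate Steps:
V(w(5, 4), 1 + 0) - 111*F = 13 - 111*157 = 13 - 17427 = -17414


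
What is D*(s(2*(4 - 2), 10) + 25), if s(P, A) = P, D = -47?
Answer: -1363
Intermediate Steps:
D*(s(2*(4 - 2), 10) + 25) = -47*(2*(4 - 2) + 25) = -47*(2*2 + 25) = -47*(4 + 25) = -47*29 = -1363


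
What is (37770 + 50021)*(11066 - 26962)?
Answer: -1395525736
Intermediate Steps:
(37770 + 50021)*(11066 - 26962) = 87791*(-15896) = -1395525736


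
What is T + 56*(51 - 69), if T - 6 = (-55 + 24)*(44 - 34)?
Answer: -1312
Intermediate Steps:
T = -304 (T = 6 + (-55 + 24)*(44 - 34) = 6 - 31*10 = 6 - 310 = -304)
T + 56*(51 - 69) = -304 + 56*(51 - 69) = -304 + 56*(-18) = -304 - 1008 = -1312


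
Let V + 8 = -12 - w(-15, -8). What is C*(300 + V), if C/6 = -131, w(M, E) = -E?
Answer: -213792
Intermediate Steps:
C = -786 (C = 6*(-131) = -786)
V = -28 (V = -8 + (-12 - (-1)*(-8)) = -8 + (-12 - 1*8) = -8 + (-12 - 8) = -8 - 20 = -28)
C*(300 + V) = -786*(300 - 28) = -786*272 = -213792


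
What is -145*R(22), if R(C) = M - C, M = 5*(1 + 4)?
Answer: -435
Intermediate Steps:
M = 25 (M = 5*5 = 25)
R(C) = 25 - C
-145*R(22) = -145*(25 - 1*22) = -145*(25 - 22) = -145*3 = -435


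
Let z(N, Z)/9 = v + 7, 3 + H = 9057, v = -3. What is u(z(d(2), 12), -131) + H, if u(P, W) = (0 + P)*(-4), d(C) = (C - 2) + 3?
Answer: 8910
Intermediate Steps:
H = 9054 (H = -3 + 9057 = 9054)
d(C) = 1 + C (d(C) = (-2 + C) + 3 = 1 + C)
z(N, Z) = 36 (z(N, Z) = 9*(-3 + 7) = 9*4 = 36)
u(P, W) = -4*P (u(P, W) = P*(-4) = -4*P)
u(z(d(2), 12), -131) + H = -4*36 + 9054 = -144 + 9054 = 8910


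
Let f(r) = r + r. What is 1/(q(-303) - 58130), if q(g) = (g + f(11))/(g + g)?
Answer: -606/35226499 ≈ -1.7203e-5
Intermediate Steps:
f(r) = 2*r
q(g) = (22 + g)/(2*g) (q(g) = (g + 2*11)/(g + g) = (g + 22)/((2*g)) = (22 + g)*(1/(2*g)) = (22 + g)/(2*g))
1/(q(-303) - 58130) = 1/((½)*(22 - 303)/(-303) - 58130) = 1/((½)*(-1/303)*(-281) - 58130) = 1/(281/606 - 58130) = 1/(-35226499/606) = -606/35226499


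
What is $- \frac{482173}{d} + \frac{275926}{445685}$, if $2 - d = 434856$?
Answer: $\frac{334884798309}{193807904990} \approx 1.7279$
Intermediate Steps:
$d = -434854$ ($d = 2 - 434856 = -434854$)
$- \frac{482173}{d} + \frac{275926}{445685} = - \frac{482173}{-434854} + \frac{275926}{445685} = \left(-482173\right) \left(- \frac{1}{434854}\right) + 275926 \cdot \frac{1}{445685} = \frac{482173}{434854} + \frac{275926}{445685} = \frac{334884798309}{193807904990}$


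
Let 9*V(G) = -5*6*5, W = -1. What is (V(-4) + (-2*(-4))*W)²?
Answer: 5476/9 ≈ 608.44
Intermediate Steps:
V(G) = -50/3 (V(G) = (-5*6*5)/9 = (-30*5)/9 = (⅑)*(-150) = -50/3)
(V(-4) + (-2*(-4))*W)² = (-50/3 - 2*(-4)*(-1))² = (-50/3 + 8*(-1))² = (-50/3 - 8)² = (-74/3)² = 5476/9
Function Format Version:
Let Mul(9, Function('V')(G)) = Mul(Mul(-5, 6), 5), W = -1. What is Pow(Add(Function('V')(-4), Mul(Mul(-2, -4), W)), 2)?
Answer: Rational(5476, 9) ≈ 608.44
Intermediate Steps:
Function('V')(G) = Rational(-50, 3) (Function('V')(G) = Mul(Rational(1, 9), Mul(Mul(-5, 6), 5)) = Mul(Rational(1, 9), Mul(-30, 5)) = Mul(Rational(1, 9), -150) = Rational(-50, 3))
Pow(Add(Function('V')(-4), Mul(Mul(-2, -4), W)), 2) = Pow(Add(Rational(-50, 3), Mul(Mul(-2, -4), -1)), 2) = Pow(Add(Rational(-50, 3), Mul(8, -1)), 2) = Pow(Add(Rational(-50, 3), -8), 2) = Pow(Rational(-74, 3), 2) = Rational(5476, 9)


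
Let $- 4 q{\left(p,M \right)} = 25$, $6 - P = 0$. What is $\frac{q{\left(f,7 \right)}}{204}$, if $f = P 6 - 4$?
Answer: $- \frac{25}{816} \approx -0.030637$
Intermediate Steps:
$P = 6$ ($P = 6 - 0 = 6 + 0 = 6$)
$f = 32$ ($f = 6 \cdot 6 - 4 = 36 - 4 = 32$)
$q{\left(p,M \right)} = - \frac{25}{4}$ ($q{\left(p,M \right)} = \left(- \frac{1}{4}\right) 25 = - \frac{25}{4}$)
$\frac{q{\left(f,7 \right)}}{204} = - \frac{25}{4 \cdot 204} = \left(- \frac{25}{4}\right) \frac{1}{204} = - \frac{25}{816}$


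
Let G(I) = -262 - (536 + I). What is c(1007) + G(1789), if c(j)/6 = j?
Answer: 3455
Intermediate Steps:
c(j) = 6*j
G(I) = -798 - I (G(I) = -262 + (-536 - I) = -798 - I)
c(1007) + G(1789) = 6*1007 + (-798 - 1*1789) = 6042 + (-798 - 1789) = 6042 - 2587 = 3455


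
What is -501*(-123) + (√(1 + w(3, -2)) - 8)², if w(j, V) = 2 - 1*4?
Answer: 61686 - 16*I ≈ 61686.0 - 16.0*I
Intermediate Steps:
w(j, V) = -2 (w(j, V) = 2 - 4 = -2)
-501*(-123) + (√(1 + w(3, -2)) - 8)² = -501*(-123) + (√(1 - 2) - 8)² = 61623 + (√(-1) - 8)² = 61623 + (I - 8)² = 61623 + (-8 + I)²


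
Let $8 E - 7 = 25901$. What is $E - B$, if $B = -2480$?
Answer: $\frac{11437}{2} \approx 5718.5$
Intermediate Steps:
$E = \frac{6477}{2}$ ($E = \frac{7}{8} + \frac{1}{8} \cdot 25901 = \frac{7}{8} + \frac{25901}{8} = \frac{6477}{2} \approx 3238.5$)
$E - B = \frac{6477}{2} - -2480 = \frac{6477}{2} + 2480 = \frac{11437}{2}$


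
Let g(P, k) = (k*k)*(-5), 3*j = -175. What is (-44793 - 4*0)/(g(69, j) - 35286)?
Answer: 403137/470699 ≈ 0.85646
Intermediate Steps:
j = -175/3 (j = (1/3)*(-175) = -175/3 ≈ -58.333)
g(P, k) = -5*k**2 (g(P, k) = k**2*(-5) = -5*k**2)
(-44793 - 4*0)/(g(69, j) - 35286) = (-44793 - 4*0)/(-5*(-175/3)**2 - 35286) = (-44793 + 0)/(-5*30625/9 - 35286) = -44793/(-153125/9 - 35286) = -44793/(-470699/9) = -44793*(-9/470699) = 403137/470699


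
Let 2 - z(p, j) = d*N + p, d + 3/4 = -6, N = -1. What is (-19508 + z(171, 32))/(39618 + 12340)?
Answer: -78735/207832 ≈ -0.37884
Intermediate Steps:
d = -27/4 (d = -3/4 - 6 = -27/4 ≈ -6.7500)
z(p, j) = -19/4 - p (z(p, j) = 2 - (-27/4*(-1) + p) = 2 - (27/4 + p) = 2 + (-27/4 - p) = -19/4 - p)
(-19508 + z(171, 32))/(39618 + 12340) = (-19508 + (-19/4 - 1*171))/(39618 + 12340) = (-19508 + (-19/4 - 171))/51958 = (-19508 - 703/4)*(1/51958) = -78735/4*1/51958 = -78735/207832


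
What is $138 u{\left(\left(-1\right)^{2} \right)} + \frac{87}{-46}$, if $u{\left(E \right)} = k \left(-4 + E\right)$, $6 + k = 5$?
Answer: $\frac{18957}{46} \approx 412.11$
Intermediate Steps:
$k = -1$ ($k = -6 + 5 = -1$)
$u{\left(E \right)} = 4 - E$ ($u{\left(E \right)} = - (-4 + E) = 4 - E$)
$138 u{\left(\left(-1\right)^{2} \right)} + \frac{87}{-46} = 138 \left(4 - \left(-1\right)^{2}\right) + \frac{87}{-46} = 138 \left(4 - 1\right) + 87 \left(- \frac{1}{46}\right) = 138 \left(4 - 1\right) - \frac{87}{46} = 138 \cdot 3 - \frac{87}{46} = 414 - \frac{87}{46} = \frac{18957}{46}$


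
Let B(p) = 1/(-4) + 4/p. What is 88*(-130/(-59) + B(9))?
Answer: 112046/531 ≈ 211.01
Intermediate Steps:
B(p) = -¼ + 4/p (B(p) = 1*(-¼) + 4/p = -¼ + 4/p)
88*(-130/(-59) + B(9)) = 88*(-130/(-59) + (¼)*(16 - 1*9)/9) = 88*(-130*(-1/59) + (¼)*(⅑)*(16 - 9)) = 88*(130/59 + (¼)*(⅑)*7) = 88*(130/59 + 7/36) = 88*(5093/2124) = 112046/531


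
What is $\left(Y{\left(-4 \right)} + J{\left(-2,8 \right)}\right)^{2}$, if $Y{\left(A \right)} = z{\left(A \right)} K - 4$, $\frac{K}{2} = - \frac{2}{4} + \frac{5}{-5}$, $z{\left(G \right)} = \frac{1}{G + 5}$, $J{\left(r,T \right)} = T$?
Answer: $1$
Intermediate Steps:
$z{\left(G \right)} = \frac{1}{5 + G}$
$K = -3$ ($K = 2 \left(- \frac{2}{4} + \frac{5}{-5}\right) = 2 \left(\left(-2\right) \frac{1}{4} + 5 \left(- \frac{1}{5}\right)\right) = 2 \left(- \frac{1}{2} - 1\right) = 2 \left(- \frac{3}{2}\right) = -3$)
$Y{\left(A \right)} = -4 - \frac{3}{5 + A}$ ($Y{\left(A \right)} = \frac{1}{5 + A} \left(-3\right) - 4 = - \frac{3}{5 + A} - 4 = -4 - \frac{3}{5 + A}$)
$\left(Y{\left(-4 \right)} + J{\left(-2,8 \right)}\right)^{2} = \left(\frac{-23 - -16}{5 - 4} + 8\right)^{2} = \left(\frac{-23 + 16}{1} + 8\right)^{2} = \left(1 \left(-7\right) + 8\right)^{2} = \left(-7 + 8\right)^{2} = 1^{2} = 1$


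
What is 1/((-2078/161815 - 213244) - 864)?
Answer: -161815/34645888098 ≈ -4.6705e-6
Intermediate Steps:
1/((-2078/161815 - 213244) - 864) = 1/(-34506079938/161815 - 864) = 1/(-34645888098/161815) = -161815/34645888098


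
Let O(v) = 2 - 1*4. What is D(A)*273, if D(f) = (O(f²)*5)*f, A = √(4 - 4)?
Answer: 0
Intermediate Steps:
O(v) = -2 (O(v) = 2 - 4 = -2)
A = 0 (A = √0 = 0)
D(f) = -10*f (D(f) = (-2*5)*f = -10*f)
D(A)*273 = -10*0*273 = 0*273 = 0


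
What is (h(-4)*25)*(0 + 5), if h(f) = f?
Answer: -500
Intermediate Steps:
(h(-4)*25)*(0 + 5) = (-4*25)*(0 + 5) = -100*5 = -500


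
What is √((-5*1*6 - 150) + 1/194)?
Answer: I*√6774286/194 ≈ 13.416*I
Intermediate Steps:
√((-5*1*6 - 150) + 1/194) = √((-5*6 - 150) + 1/194) = √((-30 - 150) + 1/194) = √(-180 + 1/194) = √(-34919/194) = I*√6774286/194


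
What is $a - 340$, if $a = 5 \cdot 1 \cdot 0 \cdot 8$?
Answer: $-340$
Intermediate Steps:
$a = 0$ ($a = 5 \cdot 0 \cdot 8 = 0 \cdot 8 = 0$)
$a - 340 = 0 - 340 = -340$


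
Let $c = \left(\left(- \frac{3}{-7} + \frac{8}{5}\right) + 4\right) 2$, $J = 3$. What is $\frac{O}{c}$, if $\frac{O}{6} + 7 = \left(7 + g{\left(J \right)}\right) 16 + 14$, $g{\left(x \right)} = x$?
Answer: $\frac{17535}{211} \approx 83.104$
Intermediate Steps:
$c = \frac{422}{35}$ ($c = \left(\left(\left(-3\right) \left(- \frac{1}{7}\right) + 8 \cdot \frac{1}{5}\right) + 4\right) 2 = \left(\left(\frac{3}{7} + \frac{8}{5}\right) + 4\right) 2 = \left(\frac{71}{35} + 4\right) 2 = \frac{211}{35} \cdot 2 = \frac{422}{35} \approx 12.057$)
$O = 1002$ ($O = -42 + 6 \left(\left(7 + 3\right) 16 + 14\right) = -42 + 6 \left(10 \cdot 16 + 14\right) = -42 + 6 \left(160 + 14\right) = -42 + 6 \cdot 174 = -42 + 1044 = 1002$)
$\frac{O}{c} = \frac{1002}{\frac{422}{35}} = 1002 \cdot \frac{35}{422} = \frac{17535}{211}$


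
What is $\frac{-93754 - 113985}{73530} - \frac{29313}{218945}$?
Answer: $- \frac{9527760049}{3219805170} \approx -2.9591$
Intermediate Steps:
$\frac{-93754 - 113985}{73530} - \frac{29313}{218945} = \left(-207739\right) \frac{1}{73530} - \frac{29313}{218945} = - \frac{207739}{73530} - \frac{29313}{218945} = - \frac{9527760049}{3219805170}$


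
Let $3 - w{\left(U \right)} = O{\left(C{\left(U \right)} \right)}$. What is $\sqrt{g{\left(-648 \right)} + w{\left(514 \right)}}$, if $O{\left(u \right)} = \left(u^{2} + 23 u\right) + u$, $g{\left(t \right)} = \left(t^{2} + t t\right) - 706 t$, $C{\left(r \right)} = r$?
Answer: $\sqrt{1020767} \approx 1010.3$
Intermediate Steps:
$g{\left(t \right)} = - 706 t + 2 t^{2}$ ($g{\left(t \right)} = \left(t^{2} + t^{2}\right) - 706 t = 2 t^{2} - 706 t = - 706 t + 2 t^{2}$)
$O{\left(u \right)} = u^{2} + 24 u$
$w{\left(U \right)} = 3 - U \left(24 + U\right)$
$\sqrt{g{\left(-648 \right)} + w{\left(514 \right)}} = \sqrt{2 \left(-648\right) \left(-353 - 648\right) + \left(3 - 514 \left(24 + 514\right)\right)} = \sqrt{2 \left(-648\right) \left(-1001\right) + \left(3 - 514 \cdot 538\right)} = \sqrt{1297296 + \left(3 - 276532\right)} = \sqrt{1297296 - 276529} = \sqrt{1020767}$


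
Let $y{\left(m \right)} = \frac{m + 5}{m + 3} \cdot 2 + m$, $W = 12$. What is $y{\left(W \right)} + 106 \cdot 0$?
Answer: $\frac{214}{15} \approx 14.267$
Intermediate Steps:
$y{\left(m \right)} = m + \frac{2 \left(5 + m\right)}{3 + m}$ ($y{\left(m \right)} = \frac{5 + m}{3 + m} 2 + m = \frac{2 \left(5 + m\right)}{3 + m} + m = m + \frac{2 \left(5 + m\right)}{3 + m}$)
$y{\left(W \right)} + 106 \cdot 0 = \frac{10 + 12^{2} + 5 \cdot 12}{3 + 12} + 106 \cdot 0 = \frac{10 + 144 + 60}{15} + 0 = \frac{1}{15} \cdot 214 + 0 = \frac{214}{15} + 0 = \frac{214}{15}$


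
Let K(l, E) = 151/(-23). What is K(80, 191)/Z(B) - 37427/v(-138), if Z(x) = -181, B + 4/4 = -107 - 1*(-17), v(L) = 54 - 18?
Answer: -155803165/149868 ≈ -1039.6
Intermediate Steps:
v(L) = 36
B = -91 (B = -1 + (-107 - 1*(-17)) = -1 + (-107 + 17) = -1 - 90 = -91)
K(l, E) = -151/23 (K(l, E) = 151*(-1/23) = -151/23)
K(80, 191)/Z(B) - 37427/v(-138) = -151/23/(-181) - 37427/36 = -151/23*(-1/181) - 37427*1/36 = 151/4163 - 37427/36 = -155803165/149868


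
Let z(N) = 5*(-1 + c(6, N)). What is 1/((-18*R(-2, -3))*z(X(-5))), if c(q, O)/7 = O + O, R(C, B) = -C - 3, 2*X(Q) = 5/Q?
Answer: -1/720 ≈ -0.0013889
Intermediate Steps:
X(Q) = 5/(2*Q) (X(Q) = (5/Q)/2 = 5/(2*Q))
R(C, B) = -3 - C
c(q, O) = 14*O (c(q, O) = 7*(O + O) = 7*(2*O) = 14*O)
z(N) = -5 + 70*N (z(N) = 5*(-1 + 14*N) = -5 + 70*N)
1/((-18*R(-2, -3))*z(X(-5))) = 1/((-18*(-3 - 1*(-2)))*(-5 + 70*((5/2)/(-5)))) = 1/((-18*(-3 + 2))*(-5 + 70*((5/2)*(-⅕)))) = 1/((-18*(-1))*(-5 + 70*(-½))) = 1/(18*(-5 - 35)) = 1/(18*(-40)) = 1/(-720) = -1/720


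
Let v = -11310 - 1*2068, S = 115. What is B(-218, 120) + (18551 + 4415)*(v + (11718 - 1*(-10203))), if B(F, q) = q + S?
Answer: 196198773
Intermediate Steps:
v = -13378 (v = -11310 - 2068 = -13378)
B(F, q) = 115 + q (B(F, q) = q + 115 = 115 + q)
B(-218, 120) + (18551 + 4415)*(v + (11718 - 1*(-10203))) = (115 + 120) + (18551 + 4415)*(-13378 + (11718 - 1*(-10203))) = 235 + 22966*(-13378 + (11718 + 10203)) = 235 + 22966*(-13378 + 21921) = 235 + 22966*8543 = 235 + 196198538 = 196198773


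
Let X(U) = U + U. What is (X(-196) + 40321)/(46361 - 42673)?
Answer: 39929/3688 ≈ 10.827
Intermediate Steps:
X(U) = 2*U
(X(-196) + 40321)/(46361 - 42673) = (2*(-196) + 40321)/(46361 - 42673) = (-392 + 40321)/3688 = 39929*(1/3688) = 39929/3688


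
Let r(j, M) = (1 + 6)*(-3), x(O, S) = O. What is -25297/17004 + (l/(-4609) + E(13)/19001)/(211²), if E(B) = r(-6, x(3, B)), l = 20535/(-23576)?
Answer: -581336022623567843881/390759283391336323464 ≈ -1.4877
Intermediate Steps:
l = -20535/23576 (l = 20535*(-1/23576) = -20535/23576 ≈ -0.87101)
r(j, M) = -21 (r(j, M) = 7*(-3) = -21)
E(B) = -21
-25297/17004 + (l/(-4609) + E(13)/19001)/(211²) = -25297/17004 + (-20535/23576/(-4609) - 21/19001)/(211²) = -25297*1/17004 + (-20535/23576*(-1/4609) - 21*1/19001)/44521 = -25297/17004 + (20535/108661784 - 21/19001)*(1/44521) = -25297/17004 - 1891711929/2064682557784*1/44521 = -25297/17004 - 1891711929/91921732155101464 = -581336022623567843881/390759283391336323464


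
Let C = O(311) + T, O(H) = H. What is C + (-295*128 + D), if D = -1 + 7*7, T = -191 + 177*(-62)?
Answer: -48566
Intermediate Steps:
T = -11165 (T = -191 - 10974 = -11165)
D = 48 (D = -1 + 49 = 48)
C = -10854 (C = 311 - 11165 = -10854)
C + (-295*128 + D) = -10854 + (-295*128 + 48) = -10854 + (-37760 + 48) = -10854 - 37712 = -48566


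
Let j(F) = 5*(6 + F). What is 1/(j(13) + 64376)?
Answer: 1/64471 ≈ 1.5511e-5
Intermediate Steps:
j(F) = 30 + 5*F
1/(j(13) + 64376) = 1/((30 + 5*13) + 64376) = 1/((30 + 65) + 64376) = 1/(95 + 64376) = 1/64471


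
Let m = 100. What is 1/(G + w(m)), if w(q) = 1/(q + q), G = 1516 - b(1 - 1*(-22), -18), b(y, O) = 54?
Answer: 200/292401 ≈ 0.00068399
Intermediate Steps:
G = 1462 (G = 1516 - 1*54 = 1516 - 54 = 1462)
w(q) = 1/(2*q)
1/(G + w(m)) = 1/(1462 + (1/2)/100) = 1/(1462 + (1/2)*(1/100)) = 1/(1462 + 1/200) = 1/(292401/200) = 200/292401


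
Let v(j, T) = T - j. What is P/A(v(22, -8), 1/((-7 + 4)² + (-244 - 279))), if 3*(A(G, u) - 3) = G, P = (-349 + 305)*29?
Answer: 1276/7 ≈ 182.29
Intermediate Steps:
P = -1276 (P = -44*29 = -1276)
A(G, u) = 3 + G/3
P/A(v(22, -8), 1/((-7 + 4)² + (-244 - 279))) = -1276/(3 + (-8 - 1*22)/3) = -1276/(3 + (-8 - 22)/3) = -1276/(3 + (⅓)*(-30)) = -1276/(3 - 10) = -1276/(-7) = -1276*(-⅐) = 1276/7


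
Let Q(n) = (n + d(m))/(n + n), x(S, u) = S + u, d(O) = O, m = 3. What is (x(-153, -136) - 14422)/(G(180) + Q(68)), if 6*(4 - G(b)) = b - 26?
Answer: 6002088/8627 ≈ 695.73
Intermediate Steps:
G(b) = 25/3 - b/6 (G(b) = 4 - (b - 26)/6 = 4 - (-26 + b)/6 = 4 + (13/3 - b/6) = 25/3 - b/6)
Q(n) = (3 + n)/(2*n) (Q(n) = (n + 3)/(n + n) = (3 + n)/((2*n)) = (3 + n)*(1/(2*n)) = (3 + n)/(2*n))
(x(-153, -136) - 14422)/(G(180) + Q(68)) = ((-153 - 136) - 14422)/((25/3 - ⅙*180) + (½)*(3 + 68)/68) = (-289 - 14422)/((25/3 - 30) + (½)*(1/68)*71) = -14711/(-65/3 + 71/136) = -14711/(-8627/408) = -14711*(-408/8627) = 6002088/8627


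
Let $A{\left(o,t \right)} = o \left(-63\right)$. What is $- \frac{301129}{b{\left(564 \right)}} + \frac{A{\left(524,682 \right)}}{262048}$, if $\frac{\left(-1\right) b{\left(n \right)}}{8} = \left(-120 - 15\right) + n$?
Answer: $\frac{615601211}{7026162} \approx 87.616$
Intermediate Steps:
$A{\left(o,t \right)} = - 63 o$
$b{\left(n \right)} = 1080 - 8 n$ ($b{\left(n \right)} = - 8 \left(\left(-120 - 15\right) + n\right) = - 8 \left(-135 + n\right) = 1080 - 8 n$)
$- \frac{301129}{b{\left(564 \right)}} + \frac{A{\left(524,682 \right)}}{262048} = - \frac{301129}{1080 - 4512} + \frac{\left(-63\right) 524}{262048} = - \frac{301129}{1080 - 4512} - \frac{8253}{65512} = - \frac{301129}{-3432} - \frac{8253}{65512} = \left(-301129\right) \left(- \frac{1}{3432}\right) - \frac{8253}{65512} = \frac{301129}{3432} - \frac{8253}{65512} = \frac{615601211}{7026162}$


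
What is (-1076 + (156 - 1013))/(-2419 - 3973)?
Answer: 1933/6392 ≈ 0.30241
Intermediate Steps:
(-1076 + (156 - 1013))/(-2419 - 3973) = (-1076 - 857)/(-6392) = -1933*(-1/6392) = 1933/6392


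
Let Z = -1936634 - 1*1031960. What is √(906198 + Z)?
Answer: 2*I*√515599 ≈ 1436.1*I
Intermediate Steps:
Z = -2968594 (Z = -1936634 - 1031960 = -2968594)
√(906198 + Z) = √(906198 - 2968594) = √(-2062396) = 2*I*√515599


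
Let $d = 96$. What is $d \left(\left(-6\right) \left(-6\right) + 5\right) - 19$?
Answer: $3917$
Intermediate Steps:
$d \left(\left(-6\right) \left(-6\right) + 5\right) - 19 = 96 \left(\left(-6\right) \left(-6\right) + 5\right) - 19 = 96 \left(36 + 5\right) - 19 = 96 \cdot 41 - 19 = 3936 - 19 = 3917$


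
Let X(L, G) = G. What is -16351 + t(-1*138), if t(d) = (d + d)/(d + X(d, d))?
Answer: -16350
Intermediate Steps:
t(d) = 1 (t(d) = (d + d)/(d + d) = (2*d)/((2*d)) = (2*d)*(1/(2*d)) = 1)
-16351 + t(-1*138) = -16351 + 1 = -16350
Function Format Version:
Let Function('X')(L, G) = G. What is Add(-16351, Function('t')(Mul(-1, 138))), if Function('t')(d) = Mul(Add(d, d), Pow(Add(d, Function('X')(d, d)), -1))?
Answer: -16350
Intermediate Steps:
Function('t')(d) = 1 (Function('t')(d) = Mul(Add(d, d), Pow(Add(d, d), -1)) = Mul(Mul(2, d), Pow(Mul(2, d), -1)) = Mul(Mul(2, d), Mul(Rational(1, 2), Pow(d, -1))) = 1)
Add(-16351, Function('t')(Mul(-1, 138))) = Add(-16351, 1) = -16350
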